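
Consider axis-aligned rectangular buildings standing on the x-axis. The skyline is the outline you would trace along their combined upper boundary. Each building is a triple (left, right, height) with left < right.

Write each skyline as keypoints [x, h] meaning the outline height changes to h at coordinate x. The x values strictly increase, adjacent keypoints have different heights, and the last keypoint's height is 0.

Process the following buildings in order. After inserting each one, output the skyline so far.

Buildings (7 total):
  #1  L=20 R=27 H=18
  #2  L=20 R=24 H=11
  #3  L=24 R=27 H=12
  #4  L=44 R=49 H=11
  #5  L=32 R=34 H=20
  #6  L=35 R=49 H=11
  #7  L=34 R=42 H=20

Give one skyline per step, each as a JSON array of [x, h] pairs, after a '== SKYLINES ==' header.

== SKYLINES ==
[[20,18],[27,0]]
[[20,18],[27,0]]
[[20,18],[27,0]]
[[20,18],[27,0],[44,11],[49,0]]
[[20,18],[27,0],[32,20],[34,0],[44,11],[49,0]]
[[20,18],[27,0],[32,20],[34,0],[35,11],[49,0]]
[[20,18],[27,0],[32,20],[42,11],[49,0]]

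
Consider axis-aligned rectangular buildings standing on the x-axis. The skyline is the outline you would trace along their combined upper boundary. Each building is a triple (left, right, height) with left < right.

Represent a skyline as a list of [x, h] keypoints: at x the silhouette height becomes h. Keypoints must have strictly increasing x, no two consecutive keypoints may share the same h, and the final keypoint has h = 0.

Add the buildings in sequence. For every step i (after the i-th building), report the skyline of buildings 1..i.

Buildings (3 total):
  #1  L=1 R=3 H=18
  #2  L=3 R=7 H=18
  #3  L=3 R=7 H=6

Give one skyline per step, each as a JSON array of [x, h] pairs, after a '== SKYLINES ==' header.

== SKYLINES ==
[[1,18],[3,0]]
[[1,18],[7,0]]
[[1,18],[7,0]]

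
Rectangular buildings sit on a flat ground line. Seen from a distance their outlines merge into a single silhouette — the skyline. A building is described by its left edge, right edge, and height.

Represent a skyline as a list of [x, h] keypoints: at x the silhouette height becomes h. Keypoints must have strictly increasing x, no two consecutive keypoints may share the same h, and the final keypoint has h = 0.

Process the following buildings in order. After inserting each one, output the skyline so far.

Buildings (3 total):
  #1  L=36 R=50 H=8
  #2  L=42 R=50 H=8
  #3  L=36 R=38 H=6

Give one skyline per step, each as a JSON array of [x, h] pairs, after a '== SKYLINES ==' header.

== SKYLINES ==
[[36,8],[50,0]]
[[36,8],[50,0]]
[[36,8],[50,0]]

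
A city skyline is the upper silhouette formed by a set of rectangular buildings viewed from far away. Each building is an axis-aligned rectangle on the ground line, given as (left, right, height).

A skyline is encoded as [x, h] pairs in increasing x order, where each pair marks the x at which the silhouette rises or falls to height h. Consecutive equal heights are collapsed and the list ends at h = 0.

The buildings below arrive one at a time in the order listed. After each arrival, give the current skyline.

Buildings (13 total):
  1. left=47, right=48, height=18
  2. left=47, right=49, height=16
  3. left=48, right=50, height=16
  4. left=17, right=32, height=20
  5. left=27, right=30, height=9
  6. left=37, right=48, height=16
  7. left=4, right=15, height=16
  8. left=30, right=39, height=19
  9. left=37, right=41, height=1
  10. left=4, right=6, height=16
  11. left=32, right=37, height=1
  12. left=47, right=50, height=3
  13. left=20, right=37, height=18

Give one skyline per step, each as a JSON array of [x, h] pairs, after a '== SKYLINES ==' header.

== SKYLINES ==
[[47,18],[48,0]]
[[47,18],[48,16],[49,0]]
[[47,18],[48,16],[50,0]]
[[17,20],[32,0],[47,18],[48,16],[50,0]]
[[17,20],[32,0],[47,18],[48,16],[50,0]]
[[17,20],[32,0],[37,16],[47,18],[48,16],[50,0]]
[[4,16],[15,0],[17,20],[32,0],[37,16],[47,18],[48,16],[50,0]]
[[4,16],[15,0],[17,20],[32,19],[39,16],[47,18],[48,16],[50,0]]
[[4,16],[15,0],[17,20],[32,19],[39,16],[47,18],[48,16],[50,0]]
[[4,16],[15,0],[17,20],[32,19],[39,16],[47,18],[48,16],[50,0]]
[[4,16],[15,0],[17,20],[32,19],[39,16],[47,18],[48,16],[50,0]]
[[4,16],[15,0],[17,20],[32,19],[39,16],[47,18],[48,16],[50,0]]
[[4,16],[15,0],[17,20],[32,19],[39,16],[47,18],[48,16],[50,0]]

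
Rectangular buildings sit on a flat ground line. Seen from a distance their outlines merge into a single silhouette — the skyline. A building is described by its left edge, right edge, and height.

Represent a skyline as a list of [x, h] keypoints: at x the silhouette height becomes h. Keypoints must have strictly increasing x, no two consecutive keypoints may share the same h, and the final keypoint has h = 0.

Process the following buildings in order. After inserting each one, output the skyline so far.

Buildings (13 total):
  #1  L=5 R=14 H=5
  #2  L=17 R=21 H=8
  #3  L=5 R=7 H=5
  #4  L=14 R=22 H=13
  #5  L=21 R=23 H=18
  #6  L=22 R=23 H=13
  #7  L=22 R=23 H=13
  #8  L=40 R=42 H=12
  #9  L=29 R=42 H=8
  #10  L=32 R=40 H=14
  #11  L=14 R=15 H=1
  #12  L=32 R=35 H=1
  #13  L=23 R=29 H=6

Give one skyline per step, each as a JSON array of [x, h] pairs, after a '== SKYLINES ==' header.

== SKYLINES ==
[[5,5],[14,0]]
[[5,5],[14,0],[17,8],[21,0]]
[[5,5],[14,0],[17,8],[21,0]]
[[5,5],[14,13],[22,0]]
[[5,5],[14,13],[21,18],[23,0]]
[[5,5],[14,13],[21,18],[23,0]]
[[5,5],[14,13],[21,18],[23,0]]
[[5,5],[14,13],[21,18],[23,0],[40,12],[42,0]]
[[5,5],[14,13],[21,18],[23,0],[29,8],[40,12],[42,0]]
[[5,5],[14,13],[21,18],[23,0],[29,8],[32,14],[40,12],[42,0]]
[[5,5],[14,13],[21,18],[23,0],[29,8],[32,14],[40,12],[42,0]]
[[5,5],[14,13],[21,18],[23,0],[29,8],[32,14],[40,12],[42,0]]
[[5,5],[14,13],[21,18],[23,6],[29,8],[32,14],[40,12],[42,0]]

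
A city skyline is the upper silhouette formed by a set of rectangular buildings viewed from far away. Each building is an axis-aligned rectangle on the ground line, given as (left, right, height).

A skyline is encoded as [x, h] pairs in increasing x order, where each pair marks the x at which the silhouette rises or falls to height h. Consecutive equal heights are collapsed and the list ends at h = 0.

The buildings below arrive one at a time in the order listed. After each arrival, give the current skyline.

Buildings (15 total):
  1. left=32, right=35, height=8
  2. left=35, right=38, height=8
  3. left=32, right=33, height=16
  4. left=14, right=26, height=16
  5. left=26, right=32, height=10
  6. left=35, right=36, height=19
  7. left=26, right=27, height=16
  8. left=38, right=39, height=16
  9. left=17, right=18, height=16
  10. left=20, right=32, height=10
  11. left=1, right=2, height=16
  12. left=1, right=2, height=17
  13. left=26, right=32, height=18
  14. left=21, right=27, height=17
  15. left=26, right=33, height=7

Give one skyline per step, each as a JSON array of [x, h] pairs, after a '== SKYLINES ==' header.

== SKYLINES ==
[[32,8],[35,0]]
[[32,8],[38,0]]
[[32,16],[33,8],[38,0]]
[[14,16],[26,0],[32,16],[33,8],[38,0]]
[[14,16],[26,10],[32,16],[33,8],[38,0]]
[[14,16],[26,10],[32,16],[33,8],[35,19],[36,8],[38,0]]
[[14,16],[27,10],[32,16],[33,8],[35,19],[36,8],[38,0]]
[[14,16],[27,10],[32,16],[33,8],[35,19],[36,8],[38,16],[39,0]]
[[14,16],[27,10],[32,16],[33,8],[35,19],[36,8],[38,16],[39,0]]
[[14,16],[27,10],[32,16],[33,8],[35,19],[36,8],[38,16],[39,0]]
[[1,16],[2,0],[14,16],[27,10],[32,16],[33,8],[35,19],[36,8],[38,16],[39,0]]
[[1,17],[2,0],[14,16],[27,10],[32,16],[33,8],[35,19],[36,8],[38,16],[39,0]]
[[1,17],[2,0],[14,16],[26,18],[32,16],[33,8],[35,19],[36,8],[38,16],[39,0]]
[[1,17],[2,0],[14,16],[21,17],[26,18],[32,16],[33,8],[35,19],[36,8],[38,16],[39,0]]
[[1,17],[2,0],[14,16],[21,17],[26,18],[32,16],[33,8],[35,19],[36,8],[38,16],[39,0]]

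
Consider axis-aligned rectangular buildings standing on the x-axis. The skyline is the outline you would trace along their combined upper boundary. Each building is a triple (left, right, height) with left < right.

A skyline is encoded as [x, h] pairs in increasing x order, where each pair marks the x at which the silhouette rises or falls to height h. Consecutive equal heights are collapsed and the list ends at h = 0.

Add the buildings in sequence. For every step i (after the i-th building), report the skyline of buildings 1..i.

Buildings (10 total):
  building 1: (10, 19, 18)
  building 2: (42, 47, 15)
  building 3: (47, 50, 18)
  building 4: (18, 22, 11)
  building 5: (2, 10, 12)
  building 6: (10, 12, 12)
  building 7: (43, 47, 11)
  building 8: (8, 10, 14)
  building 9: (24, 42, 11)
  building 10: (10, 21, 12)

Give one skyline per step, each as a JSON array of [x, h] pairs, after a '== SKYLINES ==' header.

== SKYLINES ==
[[10,18],[19,0]]
[[10,18],[19,0],[42,15],[47,0]]
[[10,18],[19,0],[42,15],[47,18],[50,0]]
[[10,18],[19,11],[22,0],[42,15],[47,18],[50,0]]
[[2,12],[10,18],[19,11],[22,0],[42,15],[47,18],[50,0]]
[[2,12],[10,18],[19,11],[22,0],[42,15],[47,18],[50,0]]
[[2,12],[10,18],[19,11],[22,0],[42,15],[47,18],[50,0]]
[[2,12],[8,14],[10,18],[19,11],[22,0],[42,15],[47,18],[50,0]]
[[2,12],[8,14],[10,18],[19,11],[22,0],[24,11],[42,15],[47,18],[50,0]]
[[2,12],[8,14],[10,18],[19,12],[21,11],[22,0],[24,11],[42,15],[47,18],[50,0]]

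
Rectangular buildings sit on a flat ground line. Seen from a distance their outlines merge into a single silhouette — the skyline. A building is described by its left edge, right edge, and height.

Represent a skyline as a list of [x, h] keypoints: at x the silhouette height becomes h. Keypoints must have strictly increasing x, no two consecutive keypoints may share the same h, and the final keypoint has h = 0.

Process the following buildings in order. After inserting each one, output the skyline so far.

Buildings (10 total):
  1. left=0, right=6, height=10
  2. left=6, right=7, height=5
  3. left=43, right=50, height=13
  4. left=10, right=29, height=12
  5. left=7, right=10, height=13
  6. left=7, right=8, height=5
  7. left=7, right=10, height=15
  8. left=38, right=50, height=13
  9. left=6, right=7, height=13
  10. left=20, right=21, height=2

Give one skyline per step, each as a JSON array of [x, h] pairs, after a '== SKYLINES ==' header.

== SKYLINES ==
[[0,10],[6,0]]
[[0,10],[6,5],[7,0]]
[[0,10],[6,5],[7,0],[43,13],[50,0]]
[[0,10],[6,5],[7,0],[10,12],[29,0],[43,13],[50,0]]
[[0,10],[6,5],[7,13],[10,12],[29,0],[43,13],[50,0]]
[[0,10],[6,5],[7,13],[10,12],[29,0],[43,13],[50,0]]
[[0,10],[6,5],[7,15],[10,12],[29,0],[43,13],[50,0]]
[[0,10],[6,5],[7,15],[10,12],[29,0],[38,13],[50,0]]
[[0,10],[6,13],[7,15],[10,12],[29,0],[38,13],[50,0]]
[[0,10],[6,13],[7,15],[10,12],[29,0],[38,13],[50,0]]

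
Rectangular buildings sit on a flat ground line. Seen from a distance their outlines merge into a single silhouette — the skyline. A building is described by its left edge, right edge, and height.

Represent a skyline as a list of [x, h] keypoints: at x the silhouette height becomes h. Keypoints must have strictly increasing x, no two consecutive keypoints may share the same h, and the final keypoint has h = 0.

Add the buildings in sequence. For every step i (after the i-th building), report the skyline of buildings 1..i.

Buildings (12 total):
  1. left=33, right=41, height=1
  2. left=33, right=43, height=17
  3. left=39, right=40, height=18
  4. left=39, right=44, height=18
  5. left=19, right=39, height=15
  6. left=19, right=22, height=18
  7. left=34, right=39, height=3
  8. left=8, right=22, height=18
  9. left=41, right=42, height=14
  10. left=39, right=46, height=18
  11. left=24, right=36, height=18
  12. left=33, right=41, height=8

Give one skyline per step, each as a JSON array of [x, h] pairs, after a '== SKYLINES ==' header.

== SKYLINES ==
[[33,1],[41,0]]
[[33,17],[43,0]]
[[33,17],[39,18],[40,17],[43,0]]
[[33,17],[39,18],[44,0]]
[[19,15],[33,17],[39,18],[44,0]]
[[19,18],[22,15],[33,17],[39,18],[44,0]]
[[19,18],[22,15],[33,17],[39,18],[44,0]]
[[8,18],[22,15],[33,17],[39,18],[44,0]]
[[8,18],[22,15],[33,17],[39,18],[44,0]]
[[8,18],[22,15],[33,17],[39,18],[46,0]]
[[8,18],[22,15],[24,18],[36,17],[39,18],[46,0]]
[[8,18],[22,15],[24,18],[36,17],[39,18],[46,0]]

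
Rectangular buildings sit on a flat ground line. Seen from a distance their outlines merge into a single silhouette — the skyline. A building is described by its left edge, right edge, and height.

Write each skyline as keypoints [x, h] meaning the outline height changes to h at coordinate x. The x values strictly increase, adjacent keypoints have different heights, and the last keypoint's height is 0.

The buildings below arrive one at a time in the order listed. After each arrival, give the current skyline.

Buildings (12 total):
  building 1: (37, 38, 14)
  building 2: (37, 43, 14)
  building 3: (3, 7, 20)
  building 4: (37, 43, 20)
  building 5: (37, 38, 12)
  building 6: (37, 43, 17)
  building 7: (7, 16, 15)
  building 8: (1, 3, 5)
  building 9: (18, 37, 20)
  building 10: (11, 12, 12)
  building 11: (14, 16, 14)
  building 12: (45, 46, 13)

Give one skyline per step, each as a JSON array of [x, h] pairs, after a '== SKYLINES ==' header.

== SKYLINES ==
[[37,14],[38,0]]
[[37,14],[43,0]]
[[3,20],[7,0],[37,14],[43,0]]
[[3,20],[7,0],[37,20],[43,0]]
[[3,20],[7,0],[37,20],[43,0]]
[[3,20],[7,0],[37,20],[43,0]]
[[3,20],[7,15],[16,0],[37,20],[43,0]]
[[1,5],[3,20],[7,15],[16,0],[37,20],[43,0]]
[[1,5],[3,20],[7,15],[16,0],[18,20],[43,0]]
[[1,5],[3,20],[7,15],[16,0],[18,20],[43,0]]
[[1,5],[3,20],[7,15],[16,0],[18,20],[43,0]]
[[1,5],[3,20],[7,15],[16,0],[18,20],[43,0],[45,13],[46,0]]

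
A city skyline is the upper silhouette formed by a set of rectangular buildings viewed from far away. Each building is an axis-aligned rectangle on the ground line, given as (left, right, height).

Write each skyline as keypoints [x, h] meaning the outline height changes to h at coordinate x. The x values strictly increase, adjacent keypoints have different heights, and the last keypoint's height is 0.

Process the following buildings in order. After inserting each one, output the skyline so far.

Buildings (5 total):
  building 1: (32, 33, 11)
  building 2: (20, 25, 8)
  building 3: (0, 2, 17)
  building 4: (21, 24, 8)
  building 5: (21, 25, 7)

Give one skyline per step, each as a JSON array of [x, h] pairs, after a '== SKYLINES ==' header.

== SKYLINES ==
[[32,11],[33,0]]
[[20,8],[25,0],[32,11],[33,0]]
[[0,17],[2,0],[20,8],[25,0],[32,11],[33,0]]
[[0,17],[2,0],[20,8],[25,0],[32,11],[33,0]]
[[0,17],[2,0],[20,8],[25,0],[32,11],[33,0]]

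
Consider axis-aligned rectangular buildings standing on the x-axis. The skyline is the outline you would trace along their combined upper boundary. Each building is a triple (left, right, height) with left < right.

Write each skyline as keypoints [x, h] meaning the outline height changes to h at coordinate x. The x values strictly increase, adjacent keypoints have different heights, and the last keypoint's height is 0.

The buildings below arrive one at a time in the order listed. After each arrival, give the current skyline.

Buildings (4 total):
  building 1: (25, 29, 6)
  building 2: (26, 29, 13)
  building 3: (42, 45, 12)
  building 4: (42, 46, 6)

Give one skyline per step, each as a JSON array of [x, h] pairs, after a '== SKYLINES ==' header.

== SKYLINES ==
[[25,6],[29,0]]
[[25,6],[26,13],[29,0]]
[[25,6],[26,13],[29,0],[42,12],[45,0]]
[[25,6],[26,13],[29,0],[42,12],[45,6],[46,0]]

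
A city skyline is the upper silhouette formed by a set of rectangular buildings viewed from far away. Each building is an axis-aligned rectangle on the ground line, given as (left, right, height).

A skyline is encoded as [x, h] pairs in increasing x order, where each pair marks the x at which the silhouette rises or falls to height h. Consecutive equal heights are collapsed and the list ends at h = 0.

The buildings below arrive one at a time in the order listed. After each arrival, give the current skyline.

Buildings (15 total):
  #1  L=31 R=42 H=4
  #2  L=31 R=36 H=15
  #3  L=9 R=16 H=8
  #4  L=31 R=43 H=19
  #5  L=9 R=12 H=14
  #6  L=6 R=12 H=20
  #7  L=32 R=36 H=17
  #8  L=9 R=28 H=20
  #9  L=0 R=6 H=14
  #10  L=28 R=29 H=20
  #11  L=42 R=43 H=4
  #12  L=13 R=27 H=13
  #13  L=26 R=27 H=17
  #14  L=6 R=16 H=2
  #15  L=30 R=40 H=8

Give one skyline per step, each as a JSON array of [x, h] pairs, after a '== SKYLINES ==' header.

== SKYLINES ==
[[31,4],[42,0]]
[[31,15],[36,4],[42,0]]
[[9,8],[16,0],[31,15],[36,4],[42,0]]
[[9,8],[16,0],[31,19],[43,0]]
[[9,14],[12,8],[16,0],[31,19],[43,0]]
[[6,20],[12,8],[16,0],[31,19],[43,0]]
[[6,20],[12,8],[16,0],[31,19],[43,0]]
[[6,20],[28,0],[31,19],[43,0]]
[[0,14],[6,20],[28,0],[31,19],[43,0]]
[[0,14],[6,20],[29,0],[31,19],[43,0]]
[[0,14],[6,20],[29,0],[31,19],[43,0]]
[[0,14],[6,20],[29,0],[31,19],[43,0]]
[[0,14],[6,20],[29,0],[31,19],[43,0]]
[[0,14],[6,20],[29,0],[31,19],[43,0]]
[[0,14],[6,20],[29,0],[30,8],[31,19],[43,0]]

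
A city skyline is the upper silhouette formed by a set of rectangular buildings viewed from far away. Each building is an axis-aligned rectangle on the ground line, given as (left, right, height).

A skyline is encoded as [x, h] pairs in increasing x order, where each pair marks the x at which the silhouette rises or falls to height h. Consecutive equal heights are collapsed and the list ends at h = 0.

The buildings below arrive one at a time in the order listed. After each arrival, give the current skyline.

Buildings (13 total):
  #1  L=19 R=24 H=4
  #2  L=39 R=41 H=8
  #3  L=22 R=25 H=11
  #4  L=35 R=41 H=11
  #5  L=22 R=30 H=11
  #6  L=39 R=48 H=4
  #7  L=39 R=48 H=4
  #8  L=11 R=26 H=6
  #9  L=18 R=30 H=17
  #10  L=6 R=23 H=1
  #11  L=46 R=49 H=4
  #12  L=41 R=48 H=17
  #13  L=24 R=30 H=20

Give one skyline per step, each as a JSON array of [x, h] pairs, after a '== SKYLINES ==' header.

== SKYLINES ==
[[19,4],[24,0]]
[[19,4],[24,0],[39,8],[41,0]]
[[19,4],[22,11],[25,0],[39,8],[41,0]]
[[19,4],[22,11],[25,0],[35,11],[41,0]]
[[19,4],[22,11],[30,0],[35,11],[41,0]]
[[19,4],[22,11],[30,0],[35,11],[41,4],[48,0]]
[[19,4],[22,11],[30,0],[35,11],[41,4],[48,0]]
[[11,6],[22,11],[30,0],[35,11],[41,4],[48,0]]
[[11,6],[18,17],[30,0],[35,11],[41,4],[48,0]]
[[6,1],[11,6],[18,17],[30,0],[35,11],[41,4],[48,0]]
[[6,1],[11,6],[18,17],[30,0],[35,11],[41,4],[49,0]]
[[6,1],[11,6],[18,17],[30,0],[35,11],[41,17],[48,4],[49,0]]
[[6,1],[11,6],[18,17],[24,20],[30,0],[35,11],[41,17],[48,4],[49,0]]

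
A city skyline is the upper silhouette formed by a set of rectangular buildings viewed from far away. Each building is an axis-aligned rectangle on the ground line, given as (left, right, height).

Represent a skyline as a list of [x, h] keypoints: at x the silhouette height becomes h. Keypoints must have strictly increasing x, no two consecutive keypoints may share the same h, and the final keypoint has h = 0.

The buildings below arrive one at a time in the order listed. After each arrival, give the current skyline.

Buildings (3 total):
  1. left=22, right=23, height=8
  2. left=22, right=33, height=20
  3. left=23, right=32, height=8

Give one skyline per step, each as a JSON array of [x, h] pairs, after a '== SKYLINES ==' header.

== SKYLINES ==
[[22,8],[23,0]]
[[22,20],[33,0]]
[[22,20],[33,0]]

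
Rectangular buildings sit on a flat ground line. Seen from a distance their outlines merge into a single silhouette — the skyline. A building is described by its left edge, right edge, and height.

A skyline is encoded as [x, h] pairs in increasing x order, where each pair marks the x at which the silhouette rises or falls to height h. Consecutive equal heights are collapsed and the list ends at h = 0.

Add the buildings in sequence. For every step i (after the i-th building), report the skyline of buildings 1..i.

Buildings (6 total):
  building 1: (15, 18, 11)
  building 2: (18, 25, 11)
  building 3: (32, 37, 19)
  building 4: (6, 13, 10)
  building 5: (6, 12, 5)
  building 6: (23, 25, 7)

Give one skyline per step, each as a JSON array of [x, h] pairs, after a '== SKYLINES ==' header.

== SKYLINES ==
[[15,11],[18,0]]
[[15,11],[25,0]]
[[15,11],[25,0],[32,19],[37,0]]
[[6,10],[13,0],[15,11],[25,0],[32,19],[37,0]]
[[6,10],[13,0],[15,11],[25,0],[32,19],[37,0]]
[[6,10],[13,0],[15,11],[25,0],[32,19],[37,0]]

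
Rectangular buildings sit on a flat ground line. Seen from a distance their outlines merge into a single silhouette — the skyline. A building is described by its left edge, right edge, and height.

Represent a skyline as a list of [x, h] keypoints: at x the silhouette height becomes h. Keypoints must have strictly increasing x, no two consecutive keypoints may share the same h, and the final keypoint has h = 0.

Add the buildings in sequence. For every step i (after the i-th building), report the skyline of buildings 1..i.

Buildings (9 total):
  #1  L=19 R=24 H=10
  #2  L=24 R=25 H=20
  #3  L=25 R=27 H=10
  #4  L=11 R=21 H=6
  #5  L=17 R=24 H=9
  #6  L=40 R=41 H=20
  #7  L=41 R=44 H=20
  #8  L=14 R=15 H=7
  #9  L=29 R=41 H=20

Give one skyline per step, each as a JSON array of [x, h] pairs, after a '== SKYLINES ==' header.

== SKYLINES ==
[[19,10],[24,0]]
[[19,10],[24,20],[25,0]]
[[19,10],[24,20],[25,10],[27,0]]
[[11,6],[19,10],[24,20],[25,10],[27,0]]
[[11,6],[17,9],[19,10],[24,20],[25,10],[27,0]]
[[11,6],[17,9],[19,10],[24,20],[25,10],[27,0],[40,20],[41,0]]
[[11,6],[17,9],[19,10],[24,20],[25,10],[27,0],[40,20],[44,0]]
[[11,6],[14,7],[15,6],[17,9],[19,10],[24,20],[25,10],[27,0],[40,20],[44,0]]
[[11,6],[14,7],[15,6],[17,9],[19,10],[24,20],[25,10],[27,0],[29,20],[44,0]]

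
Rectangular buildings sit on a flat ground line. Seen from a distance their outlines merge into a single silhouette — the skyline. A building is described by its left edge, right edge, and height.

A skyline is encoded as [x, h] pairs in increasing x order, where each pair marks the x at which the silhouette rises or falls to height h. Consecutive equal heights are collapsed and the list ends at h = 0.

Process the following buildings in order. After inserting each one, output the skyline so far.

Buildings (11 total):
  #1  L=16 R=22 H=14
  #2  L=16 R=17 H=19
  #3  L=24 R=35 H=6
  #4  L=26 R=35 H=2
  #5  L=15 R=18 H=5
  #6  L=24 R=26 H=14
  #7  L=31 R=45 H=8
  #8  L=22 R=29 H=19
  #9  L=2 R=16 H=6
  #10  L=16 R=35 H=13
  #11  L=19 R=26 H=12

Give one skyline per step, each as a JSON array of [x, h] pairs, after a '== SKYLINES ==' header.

== SKYLINES ==
[[16,14],[22,0]]
[[16,19],[17,14],[22,0]]
[[16,19],[17,14],[22,0],[24,6],[35,0]]
[[16,19],[17,14],[22,0],[24,6],[35,0]]
[[15,5],[16,19],[17,14],[22,0],[24,6],[35,0]]
[[15,5],[16,19],[17,14],[22,0],[24,14],[26,6],[35,0]]
[[15,5],[16,19],[17,14],[22,0],[24,14],[26,6],[31,8],[45,0]]
[[15,5],[16,19],[17,14],[22,19],[29,6],[31,8],[45,0]]
[[2,6],[16,19],[17,14],[22,19],[29,6],[31,8],[45,0]]
[[2,6],[16,19],[17,14],[22,19],[29,13],[35,8],[45,0]]
[[2,6],[16,19],[17,14],[22,19],[29,13],[35,8],[45,0]]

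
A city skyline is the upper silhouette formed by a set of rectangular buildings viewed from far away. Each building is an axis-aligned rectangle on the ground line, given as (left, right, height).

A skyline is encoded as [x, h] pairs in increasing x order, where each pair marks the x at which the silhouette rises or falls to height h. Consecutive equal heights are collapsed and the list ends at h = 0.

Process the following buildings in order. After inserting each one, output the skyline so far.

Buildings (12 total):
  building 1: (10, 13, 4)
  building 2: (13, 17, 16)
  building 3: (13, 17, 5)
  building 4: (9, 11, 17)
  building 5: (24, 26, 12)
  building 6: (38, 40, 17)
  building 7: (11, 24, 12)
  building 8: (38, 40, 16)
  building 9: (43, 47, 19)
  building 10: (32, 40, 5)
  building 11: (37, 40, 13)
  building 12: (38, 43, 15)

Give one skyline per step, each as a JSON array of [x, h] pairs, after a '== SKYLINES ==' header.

== SKYLINES ==
[[10,4],[13,0]]
[[10,4],[13,16],[17,0]]
[[10,4],[13,16],[17,0]]
[[9,17],[11,4],[13,16],[17,0]]
[[9,17],[11,4],[13,16],[17,0],[24,12],[26,0]]
[[9,17],[11,4],[13,16],[17,0],[24,12],[26,0],[38,17],[40,0]]
[[9,17],[11,12],[13,16],[17,12],[26,0],[38,17],[40,0]]
[[9,17],[11,12],[13,16],[17,12],[26,0],[38,17],[40,0]]
[[9,17],[11,12],[13,16],[17,12],[26,0],[38,17],[40,0],[43,19],[47,0]]
[[9,17],[11,12],[13,16],[17,12],[26,0],[32,5],[38,17],[40,0],[43,19],[47,0]]
[[9,17],[11,12],[13,16],[17,12],[26,0],[32,5],[37,13],[38,17],[40,0],[43,19],[47,0]]
[[9,17],[11,12],[13,16],[17,12],[26,0],[32,5],[37,13],[38,17],[40,15],[43,19],[47,0]]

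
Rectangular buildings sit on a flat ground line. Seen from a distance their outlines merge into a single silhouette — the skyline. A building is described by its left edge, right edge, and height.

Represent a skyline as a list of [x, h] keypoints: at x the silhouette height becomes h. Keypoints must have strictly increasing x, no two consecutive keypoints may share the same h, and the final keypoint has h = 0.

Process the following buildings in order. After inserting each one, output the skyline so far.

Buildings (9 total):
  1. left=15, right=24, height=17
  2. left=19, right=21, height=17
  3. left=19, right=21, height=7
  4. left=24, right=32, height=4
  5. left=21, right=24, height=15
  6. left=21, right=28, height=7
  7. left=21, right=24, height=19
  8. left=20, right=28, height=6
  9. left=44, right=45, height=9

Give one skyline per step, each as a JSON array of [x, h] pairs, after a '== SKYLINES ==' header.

== SKYLINES ==
[[15,17],[24,0]]
[[15,17],[24,0]]
[[15,17],[24,0]]
[[15,17],[24,4],[32,0]]
[[15,17],[24,4],[32,0]]
[[15,17],[24,7],[28,4],[32,0]]
[[15,17],[21,19],[24,7],[28,4],[32,0]]
[[15,17],[21,19],[24,7],[28,4],[32,0]]
[[15,17],[21,19],[24,7],[28,4],[32,0],[44,9],[45,0]]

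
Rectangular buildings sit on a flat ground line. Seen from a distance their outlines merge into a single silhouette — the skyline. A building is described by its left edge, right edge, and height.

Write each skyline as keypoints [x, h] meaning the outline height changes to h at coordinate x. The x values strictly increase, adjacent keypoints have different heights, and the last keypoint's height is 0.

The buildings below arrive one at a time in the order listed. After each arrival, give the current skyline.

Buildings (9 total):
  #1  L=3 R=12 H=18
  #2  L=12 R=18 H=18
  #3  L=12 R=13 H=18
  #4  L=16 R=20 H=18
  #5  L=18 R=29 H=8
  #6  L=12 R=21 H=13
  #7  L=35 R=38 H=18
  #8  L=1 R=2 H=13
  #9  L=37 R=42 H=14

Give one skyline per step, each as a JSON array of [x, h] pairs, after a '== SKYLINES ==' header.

== SKYLINES ==
[[3,18],[12,0]]
[[3,18],[18,0]]
[[3,18],[18,0]]
[[3,18],[20,0]]
[[3,18],[20,8],[29,0]]
[[3,18],[20,13],[21,8],[29,0]]
[[3,18],[20,13],[21,8],[29,0],[35,18],[38,0]]
[[1,13],[2,0],[3,18],[20,13],[21,8],[29,0],[35,18],[38,0]]
[[1,13],[2,0],[3,18],[20,13],[21,8],[29,0],[35,18],[38,14],[42,0]]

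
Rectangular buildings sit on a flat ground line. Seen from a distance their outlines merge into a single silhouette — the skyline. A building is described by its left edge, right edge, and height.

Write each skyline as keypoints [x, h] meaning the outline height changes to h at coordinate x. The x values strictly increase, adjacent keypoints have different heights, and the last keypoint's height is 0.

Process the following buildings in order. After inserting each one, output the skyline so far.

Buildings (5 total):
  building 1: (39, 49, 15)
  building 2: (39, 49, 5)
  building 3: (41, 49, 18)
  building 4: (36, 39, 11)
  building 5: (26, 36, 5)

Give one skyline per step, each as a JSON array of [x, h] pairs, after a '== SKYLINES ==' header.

== SKYLINES ==
[[39,15],[49,0]]
[[39,15],[49,0]]
[[39,15],[41,18],[49,0]]
[[36,11],[39,15],[41,18],[49,0]]
[[26,5],[36,11],[39,15],[41,18],[49,0]]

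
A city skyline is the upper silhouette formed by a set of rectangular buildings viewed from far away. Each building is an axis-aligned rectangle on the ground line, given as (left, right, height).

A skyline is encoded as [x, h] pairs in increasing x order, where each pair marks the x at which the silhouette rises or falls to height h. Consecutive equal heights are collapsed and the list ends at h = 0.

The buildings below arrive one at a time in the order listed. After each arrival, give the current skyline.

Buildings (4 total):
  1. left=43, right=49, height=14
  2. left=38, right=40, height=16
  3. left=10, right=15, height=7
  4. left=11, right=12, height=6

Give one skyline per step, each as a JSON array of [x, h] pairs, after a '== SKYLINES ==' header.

== SKYLINES ==
[[43,14],[49,0]]
[[38,16],[40,0],[43,14],[49,0]]
[[10,7],[15,0],[38,16],[40,0],[43,14],[49,0]]
[[10,7],[15,0],[38,16],[40,0],[43,14],[49,0]]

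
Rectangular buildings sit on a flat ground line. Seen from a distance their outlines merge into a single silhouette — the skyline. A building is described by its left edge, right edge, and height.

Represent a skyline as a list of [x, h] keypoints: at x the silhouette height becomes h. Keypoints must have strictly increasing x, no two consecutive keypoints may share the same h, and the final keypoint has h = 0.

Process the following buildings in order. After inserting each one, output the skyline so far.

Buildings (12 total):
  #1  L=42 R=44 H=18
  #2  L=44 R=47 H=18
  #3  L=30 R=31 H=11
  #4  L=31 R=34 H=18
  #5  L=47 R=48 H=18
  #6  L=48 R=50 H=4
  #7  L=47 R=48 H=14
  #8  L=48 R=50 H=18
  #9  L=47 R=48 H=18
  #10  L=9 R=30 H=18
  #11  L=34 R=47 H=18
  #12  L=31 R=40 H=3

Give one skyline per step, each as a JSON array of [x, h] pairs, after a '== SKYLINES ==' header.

== SKYLINES ==
[[42,18],[44,0]]
[[42,18],[47,0]]
[[30,11],[31,0],[42,18],[47,0]]
[[30,11],[31,18],[34,0],[42,18],[47,0]]
[[30,11],[31,18],[34,0],[42,18],[48,0]]
[[30,11],[31,18],[34,0],[42,18],[48,4],[50,0]]
[[30,11],[31,18],[34,0],[42,18],[48,4],[50,0]]
[[30,11],[31,18],[34,0],[42,18],[50,0]]
[[30,11],[31,18],[34,0],[42,18],[50,0]]
[[9,18],[30,11],[31,18],[34,0],[42,18],[50,0]]
[[9,18],[30,11],[31,18],[50,0]]
[[9,18],[30,11],[31,18],[50,0]]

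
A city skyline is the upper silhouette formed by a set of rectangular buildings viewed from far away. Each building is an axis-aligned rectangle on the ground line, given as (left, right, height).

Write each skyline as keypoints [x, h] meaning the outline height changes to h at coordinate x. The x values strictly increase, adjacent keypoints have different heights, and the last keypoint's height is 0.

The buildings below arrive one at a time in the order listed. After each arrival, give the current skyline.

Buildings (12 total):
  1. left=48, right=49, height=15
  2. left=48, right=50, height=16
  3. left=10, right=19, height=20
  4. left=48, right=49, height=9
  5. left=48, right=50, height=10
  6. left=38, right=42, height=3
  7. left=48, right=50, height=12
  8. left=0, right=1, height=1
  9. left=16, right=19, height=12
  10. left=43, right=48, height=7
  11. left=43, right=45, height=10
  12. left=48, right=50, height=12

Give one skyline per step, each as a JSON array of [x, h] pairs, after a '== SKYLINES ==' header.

== SKYLINES ==
[[48,15],[49,0]]
[[48,16],[50,0]]
[[10,20],[19,0],[48,16],[50,0]]
[[10,20],[19,0],[48,16],[50,0]]
[[10,20],[19,0],[48,16],[50,0]]
[[10,20],[19,0],[38,3],[42,0],[48,16],[50,0]]
[[10,20],[19,0],[38,3],[42,0],[48,16],[50,0]]
[[0,1],[1,0],[10,20],[19,0],[38,3],[42,0],[48,16],[50,0]]
[[0,1],[1,0],[10,20],[19,0],[38,3],[42,0],[48,16],[50,0]]
[[0,1],[1,0],[10,20],[19,0],[38,3],[42,0],[43,7],[48,16],[50,0]]
[[0,1],[1,0],[10,20],[19,0],[38,3],[42,0],[43,10],[45,7],[48,16],[50,0]]
[[0,1],[1,0],[10,20],[19,0],[38,3],[42,0],[43,10],[45,7],[48,16],[50,0]]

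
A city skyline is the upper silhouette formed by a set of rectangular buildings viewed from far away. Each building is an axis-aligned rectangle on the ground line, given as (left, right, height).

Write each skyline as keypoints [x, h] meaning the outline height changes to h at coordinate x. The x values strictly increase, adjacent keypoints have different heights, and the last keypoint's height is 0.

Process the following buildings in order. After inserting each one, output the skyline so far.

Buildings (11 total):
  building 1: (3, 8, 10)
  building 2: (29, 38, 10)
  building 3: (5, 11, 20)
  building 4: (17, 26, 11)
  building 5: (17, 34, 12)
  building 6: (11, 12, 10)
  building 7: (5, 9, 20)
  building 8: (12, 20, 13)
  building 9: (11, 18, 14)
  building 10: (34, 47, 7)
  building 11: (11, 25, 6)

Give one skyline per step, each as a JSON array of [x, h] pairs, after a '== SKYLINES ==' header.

== SKYLINES ==
[[3,10],[8,0]]
[[3,10],[8,0],[29,10],[38,0]]
[[3,10],[5,20],[11,0],[29,10],[38,0]]
[[3,10],[5,20],[11,0],[17,11],[26,0],[29,10],[38,0]]
[[3,10],[5,20],[11,0],[17,12],[34,10],[38,0]]
[[3,10],[5,20],[11,10],[12,0],[17,12],[34,10],[38,0]]
[[3,10],[5,20],[11,10],[12,0],[17,12],[34,10],[38,0]]
[[3,10],[5,20],[11,10],[12,13],[20,12],[34,10],[38,0]]
[[3,10],[5,20],[11,14],[18,13],[20,12],[34,10],[38,0]]
[[3,10],[5,20],[11,14],[18,13],[20,12],[34,10],[38,7],[47,0]]
[[3,10],[5,20],[11,14],[18,13],[20,12],[34,10],[38,7],[47,0]]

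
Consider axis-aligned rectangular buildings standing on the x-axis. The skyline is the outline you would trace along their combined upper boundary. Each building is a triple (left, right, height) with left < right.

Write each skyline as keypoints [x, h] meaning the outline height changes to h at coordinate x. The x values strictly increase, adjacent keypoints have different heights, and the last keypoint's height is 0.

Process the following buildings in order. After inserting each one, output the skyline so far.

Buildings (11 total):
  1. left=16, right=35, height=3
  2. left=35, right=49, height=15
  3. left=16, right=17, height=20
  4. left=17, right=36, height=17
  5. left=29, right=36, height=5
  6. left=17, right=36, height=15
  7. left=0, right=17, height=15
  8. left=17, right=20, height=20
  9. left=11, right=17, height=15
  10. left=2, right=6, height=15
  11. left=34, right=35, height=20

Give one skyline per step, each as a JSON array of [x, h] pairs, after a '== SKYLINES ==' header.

== SKYLINES ==
[[16,3],[35,0]]
[[16,3],[35,15],[49,0]]
[[16,20],[17,3],[35,15],[49,0]]
[[16,20],[17,17],[36,15],[49,0]]
[[16,20],[17,17],[36,15],[49,0]]
[[16,20],[17,17],[36,15],[49,0]]
[[0,15],[16,20],[17,17],[36,15],[49,0]]
[[0,15],[16,20],[20,17],[36,15],[49,0]]
[[0,15],[16,20],[20,17],[36,15],[49,0]]
[[0,15],[16,20],[20,17],[36,15],[49,0]]
[[0,15],[16,20],[20,17],[34,20],[35,17],[36,15],[49,0]]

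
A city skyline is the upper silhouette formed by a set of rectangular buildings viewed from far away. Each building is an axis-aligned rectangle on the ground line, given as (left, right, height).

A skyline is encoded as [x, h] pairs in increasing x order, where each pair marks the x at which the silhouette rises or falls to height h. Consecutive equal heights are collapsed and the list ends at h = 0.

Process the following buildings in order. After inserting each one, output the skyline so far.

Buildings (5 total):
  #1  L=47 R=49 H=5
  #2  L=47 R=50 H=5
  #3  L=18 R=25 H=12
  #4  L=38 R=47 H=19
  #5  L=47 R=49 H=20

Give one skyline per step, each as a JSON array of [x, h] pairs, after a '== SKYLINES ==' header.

== SKYLINES ==
[[47,5],[49,0]]
[[47,5],[50,0]]
[[18,12],[25,0],[47,5],[50,0]]
[[18,12],[25,0],[38,19],[47,5],[50,0]]
[[18,12],[25,0],[38,19],[47,20],[49,5],[50,0]]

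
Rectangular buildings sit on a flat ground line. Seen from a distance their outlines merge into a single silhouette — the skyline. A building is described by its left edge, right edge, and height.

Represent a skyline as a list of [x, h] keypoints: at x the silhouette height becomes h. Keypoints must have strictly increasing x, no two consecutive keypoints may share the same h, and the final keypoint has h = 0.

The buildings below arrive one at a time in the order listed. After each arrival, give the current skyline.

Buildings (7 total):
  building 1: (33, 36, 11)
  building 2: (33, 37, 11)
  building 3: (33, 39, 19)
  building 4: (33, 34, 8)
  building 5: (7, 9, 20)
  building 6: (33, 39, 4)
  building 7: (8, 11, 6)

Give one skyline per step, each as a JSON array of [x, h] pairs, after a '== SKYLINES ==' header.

== SKYLINES ==
[[33,11],[36,0]]
[[33,11],[37,0]]
[[33,19],[39,0]]
[[33,19],[39,0]]
[[7,20],[9,0],[33,19],[39,0]]
[[7,20],[9,0],[33,19],[39,0]]
[[7,20],[9,6],[11,0],[33,19],[39,0]]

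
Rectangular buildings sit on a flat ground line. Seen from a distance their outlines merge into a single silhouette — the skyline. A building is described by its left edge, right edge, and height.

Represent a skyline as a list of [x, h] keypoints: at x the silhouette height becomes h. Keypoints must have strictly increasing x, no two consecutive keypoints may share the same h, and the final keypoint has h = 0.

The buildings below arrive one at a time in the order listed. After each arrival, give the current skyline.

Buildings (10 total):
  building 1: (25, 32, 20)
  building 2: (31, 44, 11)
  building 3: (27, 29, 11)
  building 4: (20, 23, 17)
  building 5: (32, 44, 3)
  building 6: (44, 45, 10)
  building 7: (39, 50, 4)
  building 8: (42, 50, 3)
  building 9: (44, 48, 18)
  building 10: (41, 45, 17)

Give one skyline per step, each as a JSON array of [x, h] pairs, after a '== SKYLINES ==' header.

== SKYLINES ==
[[25,20],[32,0]]
[[25,20],[32,11],[44,0]]
[[25,20],[32,11],[44,0]]
[[20,17],[23,0],[25,20],[32,11],[44,0]]
[[20,17],[23,0],[25,20],[32,11],[44,0]]
[[20,17],[23,0],[25,20],[32,11],[44,10],[45,0]]
[[20,17],[23,0],[25,20],[32,11],[44,10],[45,4],[50,0]]
[[20,17],[23,0],[25,20],[32,11],[44,10],[45,4],[50,0]]
[[20,17],[23,0],[25,20],[32,11],[44,18],[48,4],[50,0]]
[[20,17],[23,0],[25,20],[32,11],[41,17],[44,18],[48,4],[50,0]]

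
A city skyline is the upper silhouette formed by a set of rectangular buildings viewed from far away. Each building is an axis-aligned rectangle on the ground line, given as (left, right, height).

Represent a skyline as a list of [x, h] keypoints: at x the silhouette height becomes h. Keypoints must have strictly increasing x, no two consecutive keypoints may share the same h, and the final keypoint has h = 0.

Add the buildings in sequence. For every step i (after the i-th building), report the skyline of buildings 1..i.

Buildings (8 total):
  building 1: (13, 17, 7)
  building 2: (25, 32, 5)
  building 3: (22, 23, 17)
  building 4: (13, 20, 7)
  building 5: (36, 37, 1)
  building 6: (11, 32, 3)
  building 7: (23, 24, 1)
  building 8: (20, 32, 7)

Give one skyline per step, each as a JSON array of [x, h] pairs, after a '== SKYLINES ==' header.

== SKYLINES ==
[[13,7],[17,0]]
[[13,7],[17,0],[25,5],[32,0]]
[[13,7],[17,0],[22,17],[23,0],[25,5],[32,0]]
[[13,7],[20,0],[22,17],[23,0],[25,5],[32,0]]
[[13,7],[20,0],[22,17],[23,0],[25,5],[32,0],[36,1],[37,0]]
[[11,3],[13,7],[20,3],[22,17],[23,3],[25,5],[32,0],[36,1],[37,0]]
[[11,3],[13,7],[20,3],[22,17],[23,3],[25,5],[32,0],[36,1],[37,0]]
[[11,3],[13,7],[22,17],[23,7],[32,0],[36,1],[37,0]]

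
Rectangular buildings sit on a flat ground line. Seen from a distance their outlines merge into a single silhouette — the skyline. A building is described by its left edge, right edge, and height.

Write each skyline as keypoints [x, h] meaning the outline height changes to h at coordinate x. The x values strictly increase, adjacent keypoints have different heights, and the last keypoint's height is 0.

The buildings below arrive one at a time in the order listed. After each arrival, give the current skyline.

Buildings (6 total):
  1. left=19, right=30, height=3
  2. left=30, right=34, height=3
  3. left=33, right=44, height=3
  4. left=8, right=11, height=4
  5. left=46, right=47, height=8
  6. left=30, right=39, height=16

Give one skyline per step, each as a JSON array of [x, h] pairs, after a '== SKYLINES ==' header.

== SKYLINES ==
[[19,3],[30,0]]
[[19,3],[34,0]]
[[19,3],[44,0]]
[[8,4],[11,0],[19,3],[44,0]]
[[8,4],[11,0],[19,3],[44,0],[46,8],[47,0]]
[[8,4],[11,0],[19,3],[30,16],[39,3],[44,0],[46,8],[47,0]]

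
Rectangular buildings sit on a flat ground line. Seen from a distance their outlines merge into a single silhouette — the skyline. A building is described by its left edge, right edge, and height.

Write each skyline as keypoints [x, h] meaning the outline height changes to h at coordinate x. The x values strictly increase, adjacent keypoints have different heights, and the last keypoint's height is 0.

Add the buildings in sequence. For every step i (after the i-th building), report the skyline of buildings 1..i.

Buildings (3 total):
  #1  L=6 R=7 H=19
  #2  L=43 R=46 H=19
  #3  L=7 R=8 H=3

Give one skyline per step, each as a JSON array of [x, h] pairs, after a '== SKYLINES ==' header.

== SKYLINES ==
[[6,19],[7,0]]
[[6,19],[7,0],[43,19],[46,0]]
[[6,19],[7,3],[8,0],[43,19],[46,0]]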